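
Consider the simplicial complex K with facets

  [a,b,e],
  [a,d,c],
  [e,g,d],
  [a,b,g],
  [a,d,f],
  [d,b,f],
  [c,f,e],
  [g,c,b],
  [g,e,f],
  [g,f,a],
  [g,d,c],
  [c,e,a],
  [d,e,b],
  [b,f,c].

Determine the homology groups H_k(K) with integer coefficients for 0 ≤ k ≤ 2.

H_0 ≅ Z,  H_1 ≅ Z^2,  H_2 ≅ Z.

We work with the vertex ordering a < b < c < d < e < f < g. The simplices of K, each written with vertices in increasing order, are:

  0-simplices (7): a, b, c, d, e, f, g
  1-simplices (21): ab, ac, ad, ae, af, ag, bc, bd, be, bf, bg, cd, ce, cf, cg, de, df, dg, ef, eg, fg
  2-simplices (14): abe, abg, acd, ace, adf, afg, bcf, bcg, bde, bdf, cdg, cef, deg, efg

Hence C_0 ≅ Z^7, C_1 ≅ Z^21, C_2 ≅ Z^14.

∂_1: C_1 → C_0 maps an edge to its endpoints' difference, ∂[p,q] = q − p.
This gives a 7×21 integer matrix of rank 6; reducing to Smith normal form yields diagonal entries (1,1,1,1,1,1).

∂_2: C_2 → C_1 sends each 2-simplex [p,q,r] to [q,r] − [p,r] + [p,q]. For instance
  ∂abg = bg − ag + ab,
  ∂cdg = dg − cg + cd.
The 21×14 boundary matrix has rank 13 and Smith normal form diag(1,1,1,1,1,1,1,1,1,1,1,1,1).

Reading off H_k = ker ∂_k / im ∂_{k+1}:

  H_0: rank C_0 − rank ∂_1 = 7 − 6 = 1, and the invariant factors of ∂_1 are all 1, so H_0 ≅ Z.
  H_1: rank ker ∂_1 − rank ∂_2 = (21 − 6) − 13 = 2, and the invariant factors of ∂_2 are all 1, so H_1 ≅ Z^2.
  H_2: rank ker ∂_2 − rank ∂_3 = (14 − 13) − 0 = 1, and there is no ∂_3, so H_2 ≅ Z.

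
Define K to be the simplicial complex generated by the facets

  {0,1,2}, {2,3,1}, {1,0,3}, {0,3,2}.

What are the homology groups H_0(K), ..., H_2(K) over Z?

H_0 = Z,  H_1 = 0,  H_2 = Z.

Take the total order 0 < 1 < 2 < 3 on the vertex set. Then K (dimension 2) consists of the simplices:

  0-simplices (4): [0], [1], [2], [3]
  1-simplices (6): [0,1], [0,2], [0,3], [1,2], [1,3], [2,3]
  2-simplices (4): [0,1,2], [0,1,3], [0,2,3], [1,2,3]

so the chain groups are C_0 ≅ Z^4, C_1 ≅ Z^6, C_2 ≅ Z^4.

Boundary ∂_1: C_1 → C_0 sends each edge [p,q] (with p < q) to q − p.
The 4×6 boundary matrix has rank 3 and Smith normal form diag(1,1,1).

The boundary map ∂_2: C_2 → C_1 maps a triangle to the signed sum of its edges. For instance
  ∂[1,2,3] = [2,3] − [1,3] + [1,2],
  ∂[0,1,3] = [1,3] − [0,3] + [0,1].
The resulting 6×4 matrix has rank 3, and its Smith normal form has invariant factors (1,1,1).

Now H_k = ker ∂_k / im ∂_{k+1}, so:

  H_0: rank C_0 − rank ∂_1 = 4 − 3 = 1, and the invariant factors of ∂_1 are all 1, so H_0 = Z.
  H_1: rank ker ∂_1 − rank ∂_2 = (6 − 3) − 3 = 0, and the invariant factors of ∂_2 are all 1, so H_1 = 0.
  H_2: rank ker ∂_2 − rank ∂_3 = (4 − 3) − 0 = 1, and there is no ∂_3, so H_2 = Z.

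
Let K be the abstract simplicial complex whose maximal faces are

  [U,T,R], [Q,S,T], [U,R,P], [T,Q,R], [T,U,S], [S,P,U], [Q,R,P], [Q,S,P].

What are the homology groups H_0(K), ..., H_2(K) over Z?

Fix the vertex order P < Q < R < S < T < U and write every simplex with vertices in increasing order. Then dim K = 2 and the simplices of K are:

  0-simplices (6): P, Q, R, S, T, U
  1-simplices (12): PQ, PR, PS, PU, QR, QS, QT, RT, RU, ST, SU, TU
  2-simplices (8): PQR, PQS, PRU, PSU, QRT, QST, RTU, STU

so the chain groups are C_0 ≅ Z^6, C_1 ≅ Z^12, C_2 ≅ Z^8.

The boundary map ∂_1: C_1 → C_0 maps an edge to its endpoints' difference, ∂[p,q] = q − p. For instance
  ∂PQ = Q − P.
This gives a 6×12 integer matrix of rank 5; reducing to Smith normal form yields diagonal entries (1,1,1,1,1).

Boundary ∂_2: C_2 → C_1 sends each 2-simplex [p,q,r] to [q,r] − [p,r] + [p,q]. For instance
  ∂STU = TU − SU + ST,
  ∂PRU = RU − PU + PR.
This gives a 12×8 integer matrix of rank 7; reducing to Smith normal form yields diagonal entries (1,1,1,1,1,1,1).

Computing H_k = (kernel of ∂_k) / (image of ∂_{k+1}):

  H_0: rank C_0 − rank ∂_1 = 6 − 5 = 1, and the invariant factors of ∂_1 are all 1, so H_0 = Z.
  H_1: rank ker ∂_1 − rank ∂_2 = (12 − 5) − 7 = 0, and the invariant factors of ∂_2 are all 1, so H_1 = 0.
  H_2: rank ker ∂_2 − rank ∂_3 = (8 − 7) − 0 = 1, and there is no ∂_3, so H_2 = Z.

As a check, the Euler characteristic is 6 − 12 + 8 = 2, which agrees with 1 − 0 + 1 = 2.

H_0 = Z,  H_1 = 0,  H_2 = Z.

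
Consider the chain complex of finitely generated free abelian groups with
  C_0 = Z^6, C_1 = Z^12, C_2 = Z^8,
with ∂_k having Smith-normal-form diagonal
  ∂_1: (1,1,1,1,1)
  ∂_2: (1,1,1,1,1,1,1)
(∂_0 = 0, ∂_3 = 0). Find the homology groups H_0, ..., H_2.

H_0 = Z,  H_1 = 0,  H_2 = Z.

H_0: b_0 = 6 − 0 − 5 = 1; torsion from ∂_1 factors > 1: none. So H_0 = Z.
H_1: b_1 = 12 − 5 − 7 = 0; torsion from ∂_2 factors > 1: none. So H_1 = 0.
H_2: b_2 = 8 − 7 − 0 = 1; torsion from ∂_3 factors > 1: none. So H_2 = Z.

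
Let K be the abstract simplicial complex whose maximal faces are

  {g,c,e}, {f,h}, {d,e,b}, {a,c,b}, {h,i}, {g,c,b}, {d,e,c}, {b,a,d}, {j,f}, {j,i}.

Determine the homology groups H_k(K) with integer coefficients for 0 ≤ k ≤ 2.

H_0 = Z^2,  H_1 = Z^2,  H_2 = 0.

We work with the vertex ordering a < b < c < d < e < f < g < h < i < j. The simplices of K, each written with vertices in increasing order, are:

  0-simplices (10): a, b, c, d, e, f, g, h, i, j
  1-simplices (16): ab, ac, ad, bc, bd, be, bg, cd, ce, cg, de, eg, fh, fj, hi, ij
  2-simplices (6): abc, abd, bcg, bde, cde, ceg

Hence C_0 ≅ Z^10, C_1 ≅ Z^16, C_2 ≅ Z^6.

The boundary map ∂_1: C_1 → C_0 is given by ∂[p,q] = [q] − [p]. For instance
  ∂fh = h − f.
The resulting 10×16 matrix has rank 8, and its Smith normal form has invariant factors (1,1,1,1,1,1,1,1).

The boundary map ∂_2: C_2 → C_1 maps a triangle to the signed sum of its edges. For instance
  ∂ceg = eg − cg + ce,
  ∂cde = de − ce + cd.
The resulting 16×6 matrix has rank 6, and its Smith normal form has invariant factors (1,1,1,1,1,1).

Reading off H_k = ker ∂_k / im ∂_{k+1}:

  H_0: rank C_0 − rank ∂_1 = 10 − 8 = 2, and the invariant factors of ∂_1 are all 1, so H_0 = Z^2.
  H_1: rank ker ∂_1 − rank ∂_2 = (16 − 8) − 6 = 2, and the invariant factors of ∂_2 are all 1, so H_1 = Z^2.
  H_2: rank ker ∂_2 − rank ∂_3 = (6 − 6) − 0 = 0, and there is no ∂_3, so H_2 = 0.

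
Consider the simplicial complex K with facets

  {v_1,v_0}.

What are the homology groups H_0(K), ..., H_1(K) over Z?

Fix the vertex order v_0 < v_1 and write every simplex with vertices in increasing order. Then dim K = 1 and the simplices of K are:

  0-simplices (2): [v_0], [v_1]
  1-simplices (1): [v_0,v_1]

giving chain groups C_0 ≅ Z^2, C_1 ≅ Z^1.

The boundary map ∂_1: C_1 → C_0 maps an edge to its endpoints' difference, ∂[p,q] = q − p.
The 2×1 boundary matrix has rank 1 and Smith normal form diag(1).

Now H_k = ker ∂_k / im ∂_{k+1}, so:

  H_0: rank C_0 − rank ∂_1 = 2 − 1 = 1, and the invariant factors of ∂_1 are all 1, so H_0 ≅ Z.
  H_1: rank ker ∂_1 − rank ∂_2 = (1 − 1) − 0 = 0, and there is no ∂_2, so H_1 ≅ 0.

(K is a triangulation of the 1-simplex.)

H_0 = Z,  H_1 = 0.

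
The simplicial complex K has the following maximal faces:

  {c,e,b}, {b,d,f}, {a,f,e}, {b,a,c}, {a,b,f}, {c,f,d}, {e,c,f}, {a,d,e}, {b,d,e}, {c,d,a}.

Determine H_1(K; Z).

H_1 = Z/2.

Take the total order a < b < c < d < e < f on the vertex set. Then K (dimension 2) consists of the simplices:

  0-simplices (6): a, b, c, d, e, f
  1-simplices (15): ab, ac, ad, ae, af, bc, bd, be, bf, cd, ce, cf, de, df, ef
  2-simplices (10): abc, abf, acd, ade, aef, bce, bde, bdf, cdf, cef

giving chain groups C_0 ≅ Z^6, C_1 ≅ Z^15, C_2 ≅ Z^10.

The boundary map ∂_1: C_1 → C_0 maps an edge to its endpoints' difference, ∂[p,q] = q − p.
The resulting 6×15 matrix has rank 5, and its Smith normal form has invariant factors (1,1,1,1,1).

∂_2: C_2 → C_1 sends each 2-simplex [p,q,r] to [q,r] − [p,r] + [p,q]. For instance
  ∂bce = ce − be + bc,
  ∂cef = ef − cf + ce.
The 15×10 boundary matrix has rank 10 and Smith normal form diag(1,1,1,1,1,1,1,1,1,2).

Reading off H_k = ker ∂_k / im ∂_{k+1}:

  H_1: rank ker ∂_1 − rank ∂_2 = (15 − 5) − 10 = 0, and ∂_2 has invariant factor 2 > 1, so H_1 = Z/2.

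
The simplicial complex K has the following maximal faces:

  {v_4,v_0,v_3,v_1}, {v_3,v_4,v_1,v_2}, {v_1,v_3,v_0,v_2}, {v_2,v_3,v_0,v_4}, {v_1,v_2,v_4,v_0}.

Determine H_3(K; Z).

Order the vertices as v_0 < v_1 < v_2 < v_3 < v_4. Listing each simplex with vertices in this order, K has dimension 3 with simplices:

  0-simplices (5): [v_0], [v_1], [v_2], [v_3], [v_4]
  1-simplices (10): [v_0,v_1], [v_0,v_2], [v_0,v_3], [v_0,v_4], [v_1,v_2], [v_1,v_3], [v_1,v_4], [v_2,v_3], [v_2,v_4], [v_3,v_4]
  2-simplices (10): [v_0,v_1,v_2], [v_0,v_1,v_3], [v_0,v_1,v_4], [v_0,v_2,v_3], [v_0,v_2,v_4], [v_0,v_3,v_4], [v_1,v_2,v_3], [v_1,v_2,v_4], [v_1,v_3,v_4], [v_2,v_3,v_4]
  3-simplices (5): [v_0,v_1,v_2,v_3], [v_0,v_1,v_2,v_4], [v_0,v_1,v_3,v_4], [v_0,v_2,v_3,v_4], [v_1,v_2,v_3,v_4]

Hence C_0 ≅ Z^5, C_1 ≅ Z^10, C_2 ≅ Z^10, C_3 ≅ Z^5.

The boundary map ∂_1: C_1 → C_0 maps an edge to its endpoints' difference, ∂[p,q] = q − p.
The 5×10 boundary matrix has rank 4 and Smith normal form diag(1,1,1,1).

Boundary ∂_2: C_2 → C_1 sends each 2-simplex [p,q,r] to [q,r] − [p,r] + [p,q]. For instance
  ∂[v_0,v_1,v_4] = [v_1,v_4] − [v_0,v_4] + [v_0,v_1],
  ∂[v_1,v_2,v_3] = [v_2,v_3] − [v_1,v_3] + [v_1,v_2].
As a 10×10 matrix over Z this has rank 6, with invariant factors (1,1,1,1,1,1).

Boundary ∂_3: C_3 → C_2 sends each 3-simplex σ to the alternating sum Σ_i (−1)^i (σ with its i-th vertex removed). For instance
  ∂[v_0,v_1,v_2,v_3] = [v_1,v_2,v_3] − [v_0,v_2,v_3] + [v_0,v_1,v_3] − [v_0,v_1,v_2],
  ∂[v_1,v_2,v_3,v_4] = [v_2,v_3,v_4] − [v_1,v_3,v_4] + [v_1,v_2,v_4] − [v_1,v_2,v_3].
As a 10×5 matrix over Z this has rank 4, with invariant factors (1,1,1,1).

From H_k ≅ ker(∂_k) / im(∂_{k+1}) we obtain:

  H_3: rank ker ∂_3 − rank ∂_4 = (5 − 4) − 0 = 1, and there is no ∂_4, so H_3 ≅ Z.

H_3 ≅ Z.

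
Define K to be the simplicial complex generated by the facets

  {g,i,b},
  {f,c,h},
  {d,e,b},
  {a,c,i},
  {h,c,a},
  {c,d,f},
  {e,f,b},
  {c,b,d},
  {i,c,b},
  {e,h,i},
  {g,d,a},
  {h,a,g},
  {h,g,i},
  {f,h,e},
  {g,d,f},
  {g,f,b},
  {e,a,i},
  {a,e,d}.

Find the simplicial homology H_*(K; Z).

H_0 ≅ Z,  H_1 ≅ Z × Z/2,  H_2 = 0.

Fix the vertex order a < b < c < d < e < f < g < h < i and write every simplex with vertices in increasing order. Then dim K = 2 and the simplices of K are:

  0-simplices (9): a, b, c, d, e, f, g, h, i
  1-simplices (27): ac, ad, ae, ag, ah, ai, bc, bd, be, bf, bg, bi, cd, cf, ch, ci, de, df, dg, ef, eh, ei, fg, fh, gh, gi, hi
  2-simplices (18): ach, aci, ade, adg, aei, agh, bcd, bci, bde, bef, bfg, bgi, cdf, cfh, dfg, efh, ehi, ghi

Hence C_0 ≅ Z^9, C_1 ≅ Z^27, C_2 ≅ Z^18.

The boundary map ∂_1: C_1 → C_0 maps an edge to its endpoints' difference, ∂[p,q] = q − p. For instance
  ∂gh = h − g.
The resulting 9×27 matrix has rank 8, and its Smith normal form has invariant factors (1,1,1,1,1,1,1,1).

The boundary map ∂_2: C_2 → C_1 acts by ∂[p,q,r] = [q,r] − [p,r] + [p,q]. For instance
  ∂ade = de − ae + ad,
  ∂ach = ch − ah + ac.
This gives a 27×18 integer matrix of rank 18; reducing to Smith normal form yields diagonal entries (1,1,1,1,1,1,1,1,1,1,1,1,1,1,1,1,1,2).

Now H_k = ker ∂_k / im ∂_{k+1}, so:

  H_0: rank C_0 − rank ∂_1 = 9 − 8 = 1, and the invariant factors of ∂_1 are all 1, so H_0 = Z.
  H_1: rank ker ∂_1 − rank ∂_2 = (27 − 8) − 18 = 1, and ∂_2 has invariant factor 2 > 1, so H_1 = Z × Z/2.
  H_2: rank ker ∂_2 − rank ∂_3 = (18 − 18) − 0 = 0, and there is no ∂_3, so H_2 = 0.

As a check, the Euler characteristic is 9 − 27 + 18 = 0, which agrees with 1 − 1 + 0 = 0.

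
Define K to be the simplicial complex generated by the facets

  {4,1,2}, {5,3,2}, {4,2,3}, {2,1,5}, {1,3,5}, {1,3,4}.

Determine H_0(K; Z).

Fix the vertex order 1 < 2 < 3 < 4 < 5 and write every simplex with vertices in increasing order. Then dim K = 2 and the simplices of K are:

  0-simplices (5): [1], [2], [3], [4], [5]
  1-simplices (9): [1,2], [1,3], [1,4], [1,5], [2,3], [2,4], [2,5], [3,4], [3,5]
  2-simplices (6): [1,2,4], [1,2,5], [1,3,4], [1,3,5], [2,3,4], [2,3,5]

Hence C_0 ≅ Z^5, C_1 ≅ Z^9, C_2 ≅ Z^6.

The boundary map ∂_1: C_1 → C_0 is given by ∂[p,q] = [q] − [p].
As a 5×9 matrix over Z this has rank 4, with invariant factors (1,1,1,1).

∂_2: C_2 → C_1 maps a triangle to the signed sum of its edges. For instance
  ∂[1,2,5] = [2,5] − [1,5] + [1,2],
  ∂[2,3,5] = [3,5] − [2,5] + [2,3].
This gives a 9×6 integer matrix of rank 5; reducing to Smith normal form yields diagonal entries (1,1,1,1,1).

Now H_k = ker ∂_k / im ∂_{k+1}, so:

  H_0: rank C_0 − rank ∂_1 = 5 − 4 = 1, and the invariant factors of ∂_1 are all 1, so H_0 ≅ Z.

(K is a triangulation of the 2-sphere S^2.)

H_0 ≅ Z.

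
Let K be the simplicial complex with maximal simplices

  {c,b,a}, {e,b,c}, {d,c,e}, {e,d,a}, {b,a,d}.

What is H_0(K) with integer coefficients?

Fix the vertex order a < b < c < d < e and write every simplex with vertices in increasing order. Then dim K = 2 and the simplices of K are:

  0-simplices (5): a, b, c, d, e
  1-simplices (10): ab, ac, ad, ae, bc, bd, be, cd, ce, de
  2-simplices (5): abc, abd, ade, bce, cde

so the chain groups are C_0 ≅ Z^5, C_1 ≅ Z^10, C_2 ≅ Z^5.

∂_1: C_1 → C_0 sends each edge [p,q] (with p < q) to q − p. For instance
  ∂ae = e − a.
This gives a 5×10 integer matrix of rank 4; reducing to Smith normal form yields diagonal entries (1,1,1,1).

The boundary map ∂_2: C_2 → C_1 maps a triangle to the signed sum of its edges. For instance
  ∂abd = bd − ad + ab,
  ∂ade = de − ae + ad.
The 10×5 boundary matrix has rank 5 and Smith normal form diag(1,1,1,1,1).

From H_k ≅ ker(∂_k) / im(∂_{k+1}) we obtain:

  H_0: rank C_0 − rank ∂_1 = 5 − 4 = 1, and the invariant factors of ∂_1 are all 1, so H_0 = Z.

H_0 ≅ Z.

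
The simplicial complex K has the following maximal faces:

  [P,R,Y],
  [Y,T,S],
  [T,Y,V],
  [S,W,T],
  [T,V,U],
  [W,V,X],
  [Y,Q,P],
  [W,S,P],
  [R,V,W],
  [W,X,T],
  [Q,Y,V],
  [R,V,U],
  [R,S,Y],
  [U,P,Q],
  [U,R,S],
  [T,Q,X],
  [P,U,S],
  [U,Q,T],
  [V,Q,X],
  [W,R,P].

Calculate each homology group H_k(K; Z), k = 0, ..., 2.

We work with the vertex ordering P < Q < R < S < T < U < V < W < X < Y. The simplices of K, each written with vertices in increasing order, are:

  0-simplices (10): P, Q, R, S, T, U, V, W, X, Y
  1-simplices (30): PQ, PR, PS, PU, PW, PY, QT, QU, QV, QX, QY, RS, RU, RV, RW, RY, ST, SU, SW, SY, TU, TV, TW, TX, TY, UV, VW, VX, VY, WX
  2-simplices (20): PQU, PQY, PRW, PRY, PSU, PSW, QTU, QTX, QVX, QVY, RSU, RSY, RUV, RVW, STW, STY, TUV, TVY, TWX, VWX

Hence C_0 ≅ Z^10, C_1 ≅ Z^30, C_2 ≅ Z^20.

The boundary map ∂_1: C_1 → C_0 sends each edge [p,q] (with p < q) to q − p. For instance
  ∂PS = S − P.
This gives a 10×30 integer matrix of rank 9; reducing to Smith normal form yields diagonal entries (1,1,1,1,1,1,1,1,1).

Boundary ∂_2: C_2 → C_1 maps a triangle to the signed sum of its edges. For instance
  ∂PQY = QY − PY + PQ,
  ∂PRW = RW − PW + PR.
As a 30×20 matrix over Z this has rank 20, with invariant factors (1,1,1,1,1,1,1,1,1,1,1,1,1,1,1,1,1,1,1,2).

Now H_k = ker ∂_k / im ∂_{k+1}, so:

  H_0: rank C_0 − rank ∂_1 = 10 − 9 = 1, and the invariant factors of ∂_1 are all 1, so H_0 ≅ Z.
  H_1: rank ker ∂_1 − rank ∂_2 = (30 − 9) − 20 = 1, and ∂_2 has invariant factor 2 > 1, so H_1 ≅ Z ⊕ Z_2.
  H_2: rank ker ∂_2 − rank ∂_3 = (20 − 20) − 0 = 0, and there is no ∂_3, so H_2 ≅ 0.

H_0 = Z,  H_1 = Z ⊕ Z_2,  H_2 = 0.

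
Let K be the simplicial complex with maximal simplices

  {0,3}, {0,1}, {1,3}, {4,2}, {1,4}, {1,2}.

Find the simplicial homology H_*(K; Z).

We work with the vertex ordering 0 < 1 < 2 < 3 < 4. The simplices of K, each written with vertices in increasing order, are:

  0-simplices (5): [0], [1], [2], [3], [4]
  1-simplices (6): [0,1], [0,3], [1,2], [1,3], [1,4], [2,4]

giving chain groups C_0 ≅ Z^5, C_1 ≅ Z^6.

∂_1: C_1 → C_0 is given by ∂[p,q] = [q] − [p]. For instance
  ∂[0,1] = [1] − [0].
This gives a 5×6 integer matrix of rank 4; reducing to Smith normal form yields diagonal entries (1,1,1,1).

Computing H_k = (kernel of ∂_k) / (image of ∂_{k+1}):

  H_0: rank C_0 − rank ∂_1 = 5 − 4 = 1, and the invariant factors of ∂_1 are all 1, so H_0 = Z.
  H_1: rank ker ∂_1 − rank ∂_2 = (6 − 4) − 0 = 2, and there is no ∂_2, so H_1 = Z^2.

H_0 = Z,  H_1 = Z^2.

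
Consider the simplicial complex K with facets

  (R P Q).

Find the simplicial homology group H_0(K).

Take the total order P < Q < R on the vertex set. Then K (dimension 2) consists of the simplices:

  0-simplices (3): P, Q, R
  1-simplices (3): PQ, PR, QR
  2-simplices (1): PQR

so the chain groups are C_0 ≅ Z^3, C_1 ≅ Z^3, C_2 ≅ Z^1.

The boundary map ∂_1: C_1 → C_0 sends each edge [p,q] (with p < q) to q − p. For instance
  ∂PQ = Q − P.
The 3×3 boundary matrix has rank 2 and Smith normal form diag(1,1).

Boundary ∂_2: C_2 → C_1 sends each 2-simplex [p,q,r] to [q,r] − [p,r] + [p,q]. For instance
  ∂PQR = QR − PR + PQ.
As a 3×1 matrix over Z this has rank 1, with invariant factors (1).

Reading off H_k = ker ∂_k / im ∂_{k+1}:

  H_0: rank C_0 − rank ∂_1 = 3 − 2 = 1, and the invariant factors of ∂_1 are all 1, so H_0 = Z.

H_0 ≅ Z.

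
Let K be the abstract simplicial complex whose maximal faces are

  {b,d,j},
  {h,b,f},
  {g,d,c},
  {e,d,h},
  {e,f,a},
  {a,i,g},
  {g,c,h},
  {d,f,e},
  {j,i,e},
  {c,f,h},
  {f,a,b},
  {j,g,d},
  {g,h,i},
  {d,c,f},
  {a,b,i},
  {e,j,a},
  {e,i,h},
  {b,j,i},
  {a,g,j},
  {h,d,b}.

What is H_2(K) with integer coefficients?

We work with the vertex ordering a < b < c < d < e < f < g < h < i < j. The simplices of K, each written with vertices in increasing order, are:

  0-simplices (10): a, b, c, d, e, f, g, h, i, j
  1-simplices (30): ab, ae, af, ag, ai, aj, bd, bf, bh, bi, bj, cd, cf, cg, ch, de, df, dg, dh, dj, ef, eh, ei, ej, fh, gh, gi, gj, hi, ij
  2-simplices (20): abf, abi, aef, aej, agi, agj, bdh, bdj, bfh, bij, cdf, cdg, cfh, cgh, def, deh, dgj, ehi, eij, ghi

Hence C_0 ≅ Z^10, C_1 ≅ Z^30, C_2 ≅ Z^20.

Boundary ∂_1: C_1 → C_0 maps an edge to its endpoints' difference, ∂[p,q] = q − p.
The resulting 10×30 matrix has rank 9, and its Smith normal form has invariant factors (1,1,1,1,1,1,1,1,1).

Boundary ∂_2: C_2 → C_1 acts by ∂[p,q,r] = [q,r] − [p,r] + [p,q]. For instance
  ∂ghi = hi − gi + gh,
  ∂dgj = gj − dj + dg.
As a 30×20 matrix over Z this has rank 20, with invariant factors (1,1,1,1,1,1,1,1,1,1,1,1,1,1,1,1,1,1,1,2).

Reading off H_k = ker ∂_k / im ∂_{k+1}:

  H_2: rank ker ∂_2 − rank ∂_3 = (20 − 20) − 0 = 0, and there is no ∂_3, so H_2 = 0.

H_2 = 0.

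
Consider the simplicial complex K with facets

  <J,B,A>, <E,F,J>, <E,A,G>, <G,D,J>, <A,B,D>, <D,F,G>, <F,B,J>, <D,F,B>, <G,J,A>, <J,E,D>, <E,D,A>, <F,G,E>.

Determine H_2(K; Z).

H_2 = 0.

Take the total order A < B < D < E < F < G < J on the vertex set. Then K (dimension 2) consists of the simplices:

  0-simplices (7): A, B, D, E, F, G, J
  1-simplices (18): AB, AD, AE, AG, AJ, BD, BF, BJ, DE, DF, DG, DJ, EF, EG, EJ, FG, FJ, GJ
  2-simplices (12): ABD, ABJ, ADE, AEG, AGJ, BDF, BFJ, DEJ, DFG, DGJ, EFG, EFJ

giving chain groups C_0 ≅ Z^7, C_1 ≅ Z^18, C_2 ≅ Z^12.

Boundary ∂_1: C_1 → C_0 maps an edge to its endpoints' difference, ∂[p,q] = q − p.
The 7×18 boundary matrix has rank 6 and Smith normal form diag(1,1,1,1,1,1).

Boundary ∂_2: C_2 → C_1 acts by ∂[p,q,r] = [q,r] − [p,r] + [p,q]. For instance
  ∂ABJ = BJ − AJ + AB,
  ∂BDF = DF − BF + BD.
This gives a 18×12 integer matrix of rank 12; reducing to Smith normal form yields diagonal entries (1,1,1,1,1,1,1,1,1,1,1,2).

Reading off H_k = ker ∂_k / im ∂_{k+1}:

  H_2: rank ker ∂_2 − rank ∂_3 = (12 − 12) − 0 = 0, and there is no ∂_3, so H_2 ≅ 0.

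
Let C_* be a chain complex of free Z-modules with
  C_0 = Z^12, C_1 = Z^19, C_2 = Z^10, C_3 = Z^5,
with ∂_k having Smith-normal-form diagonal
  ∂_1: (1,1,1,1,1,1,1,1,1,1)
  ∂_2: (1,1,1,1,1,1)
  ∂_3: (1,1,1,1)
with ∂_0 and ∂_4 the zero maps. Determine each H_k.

H_0 ≅ Z^2,  H_1 ≅ Z^3,  H_2 = 0,  H_3 ≅ Z.

H_0: b_0 = 12 − 0 − 10 = 2; torsion from ∂_1 factors > 1: none. So H_0 ≅ Z^2.
H_1: b_1 = 19 − 10 − 6 = 3; torsion from ∂_2 factors > 1: none. So H_1 ≅ Z^3.
H_2: b_2 = 10 − 6 − 4 = 0; torsion from ∂_3 factors > 1: none. So H_2 ≅ 0.
H_3: b_3 = 5 − 4 − 0 = 1; torsion from ∂_4 factors > 1: none. So H_3 ≅ Z.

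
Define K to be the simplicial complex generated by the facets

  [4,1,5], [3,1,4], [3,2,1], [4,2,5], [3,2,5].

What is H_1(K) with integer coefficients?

We work with the vertex ordering 1 < 2 < 3 < 4 < 5. The simplices of K, each written with vertices in increasing order, are:

  0-simplices (5): [1], [2], [3], [4], [5]
  1-simplices (10): [1,2], [1,3], [1,4], [1,5], [2,3], [2,4], [2,5], [3,4], [3,5], [4,5]
  2-simplices (5): [1,2,3], [1,3,4], [1,4,5], [2,3,5], [2,4,5]

giving chain groups C_0 ≅ Z^5, C_1 ≅ Z^10, C_2 ≅ Z^5.

Boundary ∂_1: C_1 → C_0 maps an edge to its endpoints' difference, ∂[p,q] = q − p. For instance
  ∂[2,4] = [4] − [2].
As a 5×10 matrix over Z this has rank 4, with invariant factors (1,1,1,1).

∂_2: C_2 → C_1 acts by ∂[p,q,r] = [q,r] − [p,r] + [p,q]. For instance
  ∂[1,2,3] = [2,3] − [1,3] + [1,2],
  ∂[1,3,4] = [3,4] − [1,4] + [1,3].
As a 10×5 matrix over Z this has rank 5, with invariant factors (1,1,1,1,1).

Now H_k = ker ∂_k / im ∂_{k+1}, so:

  H_1: rank ker ∂_1 − rank ∂_2 = (10 − 4) − 5 = 1, and the invariant factors of ∂_2 are all 1, so H_1 = Z.

H_1 = Z.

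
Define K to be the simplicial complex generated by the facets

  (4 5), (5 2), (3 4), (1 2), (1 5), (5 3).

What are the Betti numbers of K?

b_0 = 1, b_1 = 2.

We work with the vertex ordering 1 < 2 < 3 < 4 < 5. The simplices of K, each written with vertices in increasing order, are:

  0-simplices (5): [1], [2], [3], [4], [5]
  1-simplices (6): [1,2], [1,5], [2,5], [3,4], [3,5], [4,5]

giving chain groups C_0 ≅ Z^5, C_1 ≅ Z^6.

The boundary map ∂_1: C_1 → C_0 sends each edge [p,q] (with p < q) to q − p.
This gives a 5×6 integer matrix of rank 4; reducing to Smith normal form yields diagonal entries (1,1,1,1).

Computing H_k = (kernel of ∂_k) / (image of ∂_{k+1}):

  H_0: rank C_0 − rank ∂_1 = 5 − 4 = 1, and the invariant factors of ∂_1 are all 1, so H_0 ≅ Z.
  H_1: rank ker ∂_1 − rank ∂_2 = (6 − 4) − 0 = 2, and there is no ∂_2, so H_1 ≅ Z^2.

(K is a triangulation of a wedge of 2 circles.)

Hence the Betti numbers are b_0 = 1, b_1 = 2.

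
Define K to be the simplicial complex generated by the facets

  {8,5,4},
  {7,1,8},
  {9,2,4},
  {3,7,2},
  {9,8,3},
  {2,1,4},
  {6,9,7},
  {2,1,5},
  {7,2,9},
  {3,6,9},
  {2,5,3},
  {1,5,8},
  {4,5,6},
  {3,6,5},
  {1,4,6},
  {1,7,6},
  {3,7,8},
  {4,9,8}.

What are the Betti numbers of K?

K has 9 vertices, 27 edges, 18 triangles.
rank ∂_0 = 0, rank ∂_1 = 8 ⇒ b_0 = 9 − 0 − 8 = 1; all invariant factors of ∂_1 are 1 so no torsion. So H_0 ≅ Z.
rank ∂_1 = 8, rank ∂_2 = 18 ⇒ b_1 = 27 − 8 − 18 = 1; ∂_2 has invariant factor(s) [2] giving torsion. So H_1 ≅ Z ⊕ Z/2.
rank ∂_2 = 18, rank ∂_3 = 0 ⇒ b_2 = 18 − 18 − 0 = 0. So H_2 ≅ 0.

b_0 = 1, b_1 = 1, b_2 = 0.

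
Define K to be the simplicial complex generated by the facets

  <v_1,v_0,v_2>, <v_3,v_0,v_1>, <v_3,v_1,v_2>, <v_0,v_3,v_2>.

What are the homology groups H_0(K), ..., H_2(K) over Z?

Fix the vertex order v_0 < v_1 < v_2 < v_3 and write every simplex with vertices in increasing order. Then dim K = 2 and the simplices of K are:

  0-simplices (4): [v_0], [v_1], [v_2], [v_3]
  1-simplices (6): [v_0,v_1], [v_0,v_2], [v_0,v_3], [v_1,v_2], [v_1,v_3], [v_2,v_3]
  2-simplices (4): [v_0,v_1,v_2], [v_0,v_1,v_3], [v_0,v_2,v_3], [v_1,v_2,v_3]

giving chain groups C_0 ≅ Z^4, C_1 ≅ Z^6, C_2 ≅ Z^4.

∂_1: C_1 → C_0 is given by ∂[p,q] = [q] − [p].
As a 4×6 matrix over Z this has rank 3, with invariant factors (1,1,1).

The boundary map ∂_2: C_2 → C_1 acts by ∂[p,q,r] = [q,r] − [p,r] + [p,q]. For instance
  ∂[v_0,v_1,v_2] = [v_1,v_2] − [v_0,v_2] + [v_0,v_1],
  ∂[v_1,v_2,v_3] = [v_2,v_3] − [v_1,v_3] + [v_1,v_2].
The resulting 6×4 matrix has rank 3, and its Smith normal form has invariant factors (1,1,1).

From H_k ≅ ker(∂_k) / im(∂_{k+1}) we obtain:

  H_0: rank C_0 − rank ∂_1 = 4 − 3 = 1, and the invariant factors of ∂_1 are all 1, so H_0 = Z.
  H_1: rank ker ∂_1 − rank ∂_2 = (6 − 3) − 3 = 0, and the invariant factors of ∂_2 are all 1, so H_1 = 0.
  H_2: rank ker ∂_2 − rank ∂_3 = (4 − 3) − 0 = 1, and there is no ∂_3, so H_2 = Z.

H_0 ≅ Z,  H_1 = 0,  H_2 ≅ Z.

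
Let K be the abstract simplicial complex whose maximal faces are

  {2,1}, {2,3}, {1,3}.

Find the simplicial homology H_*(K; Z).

Take the total order 1 < 2 < 3 on the vertex set. Then K (dimension 1) consists of the simplices:

  0-simplices (3): [1], [2], [3]
  1-simplices (3): [1,2], [1,3], [2,3]

Hence C_0 ≅ Z^3, C_1 ≅ Z^3.

The boundary map ∂_1: C_1 → C_0 is given by ∂[p,q] = [q] − [p]. For instance
  ∂[1,2] = [2] − [1].
The 3×3 boundary matrix has rank 2 and Smith normal form diag(1,1).

Computing H_k = (kernel of ∂_k) / (image of ∂_{k+1}):

  H_0: rank C_0 − rank ∂_1 = 3 − 2 = 1, and the invariant factors of ∂_1 are all 1, so H_0 ≅ Z.
  H_1: rank ker ∂_1 − rank ∂_2 = (3 − 2) − 0 = 1, and there is no ∂_2, so H_1 ≅ Z.

(K is a triangulation of the circle S^1.)

H_0 ≅ Z,  H_1 ≅ Z.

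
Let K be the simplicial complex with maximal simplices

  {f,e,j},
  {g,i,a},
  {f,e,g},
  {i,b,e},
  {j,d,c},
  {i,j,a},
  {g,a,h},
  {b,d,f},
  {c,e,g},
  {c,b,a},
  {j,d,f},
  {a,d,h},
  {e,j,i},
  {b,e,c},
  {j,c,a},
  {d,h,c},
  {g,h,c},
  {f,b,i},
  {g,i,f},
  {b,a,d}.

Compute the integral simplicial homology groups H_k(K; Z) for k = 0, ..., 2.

Order the vertices as a < b < c < d < e < f < g < h < i < j. Listing each simplex with vertices in this order, K has dimension 2 with simplices:

  0-simplices (10): a, b, c, d, e, f, g, h, i, j
  1-simplices (30): ab, ac, ad, ag, ah, ai, aj, bc, bd, be, bf, bi, cd, ce, cg, ch, cj, df, dh, dj, ef, eg, ei, ej, fg, fi, fj, gh, gi, ij
  2-simplices (20): abc, abd, acj, adh, agh, agi, aij, bce, bdf, bei, bfi, cdh, cdj, ceg, cgh, dfj, efg, efj, eij, fgi

giving chain groups C_0 ≅ Z^10, C_1 ≅ Z^30, C_2 ≅ Z^20.

Boundary ∂_1: C_1 → C_0 maps an edge to its endpoints' difference, ∂[p,q] = q − p.
As a 10×30 matrix over Z this has rank 9, with invariant factors (1,1,1,1,1,1,1,1,1).

The boundary map ∂_2: C_2 → C_1 acts by ∂[p,q,r] = [q,r] − [p,r] + [p,q]. For instance
  ∂cdj = dj − cj + cd,
  ∂abc = bc − ac + ab.
The 30×20 boundary matrix has rank 20 and Smith normal form diag(1,1,1,1,1,1,1,1,1,1,1,1,1,1,1,1,1,1,1,2).

From H_k ≅ ker(∂_k) / im(∂_{k+1}) we obtain:

  H_0: rank C_0 − rank ∂_1 = 10 − 9 = 1, and the invariant factors of ∂_1 are all 1, so H_0 ≅ Z.
  H_1: rank ker ∂_1 − rank ∂_2 = (30 − 9) − 20 = 1, and ∂_2 has invariant factor 2 > 1, so H_1 ≅ Z ⊕ Z/2Z.
  H_2: rank ker ∂_2 − rank ∂_3 = (20 − 20) − 0 = 0, and there is no ∂_3, so H_2 ≅ 0.

(K is a triangulation of the Klein bottle.)

H_0 ≅ Z,  H_1 ≅ Z ⊕ Z/2Z,  H_2 = 0.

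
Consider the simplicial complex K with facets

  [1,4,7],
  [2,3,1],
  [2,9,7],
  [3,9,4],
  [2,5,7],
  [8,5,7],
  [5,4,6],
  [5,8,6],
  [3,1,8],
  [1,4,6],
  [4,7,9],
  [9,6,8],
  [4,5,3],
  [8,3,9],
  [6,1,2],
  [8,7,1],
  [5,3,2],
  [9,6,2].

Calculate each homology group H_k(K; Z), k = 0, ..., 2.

H_0 = Z,  H_1 = Z^2,  H_2 = Z.

We work with the vertex ordering 1 < 2 < 3 < 4 < 5 < 6 < 7 < 8 < 9. The simplices of K, each written with vertices in increasing order, are:

  0-simplices (9): [1], [2], [3], [4], [5], [6], [7], [8], [9]
  1-simplices (27): (27 of them)
  2-simplices (18): [1,2,3], [1,2,6], [1,3,8], [1,4,6], [1,4,7], [1,7,8], [2,3,5], [2,5,7], [2,6,9], [2,7,9], [3,4,5], [3,4,9], [3,8,9], [4,5,6], [4,7,9], [5,6,8], [5,7,8], [6,8,9]

so the chain groups are C_0 ≅ Z^9, C_1 ≅ Z^27, C_2 ≅ Z^18.

∂_1: C_1 → C_0 maps an edge to its endpoints' difference, ∂[p,q] = q − p. For instance
  ∂[2,7] = [7] − [2].
The resulting 9×27 matrix has rank 8, and its Smith normal form has invariant factors (1,1,1,1,1,1,1,1).

Boundary ∂_2: C_2 → C_1 sends each 2-simplex [p,q,r] to [q,r] − [p,r] + [p,q]. For instance
  ∂[3,4,5] = [4,5] − [3,5] + [3,4],
  ∂[1,3,8] = [3,8] − [1,8] + [1,3].
The resulting 27×18 matrix has rank 17, and its Smith normal form has invariant factors (1,1,1,1,1,1,1,1,1,1,1,1,1,1,1,1,1).

Reading off H_k = ker ∂_k / im ∂_{k+1}:

  H_0: rank C_0 − rank ∂_1 = 9 − 8 = 1, and the invariant factors of ∂_1 are all 1, so H_0 = Z.
  H_1: rank ker ∂_1 − rank ∂_2 = (27 − 8) − 17 = 2, and the invariant factors of ∂_2 are all 1, so H_1 = Z^2.
  H_2: rank ker ∂_2 − rank ∂_3 = (18 − 17) − 0 = 1, and there is no ∂_3, so H_2 = Z.

As a check, the Euler characteristic is 9 − 27 + 18 = 0, which agrees with 1 − 2 + 1 = 0.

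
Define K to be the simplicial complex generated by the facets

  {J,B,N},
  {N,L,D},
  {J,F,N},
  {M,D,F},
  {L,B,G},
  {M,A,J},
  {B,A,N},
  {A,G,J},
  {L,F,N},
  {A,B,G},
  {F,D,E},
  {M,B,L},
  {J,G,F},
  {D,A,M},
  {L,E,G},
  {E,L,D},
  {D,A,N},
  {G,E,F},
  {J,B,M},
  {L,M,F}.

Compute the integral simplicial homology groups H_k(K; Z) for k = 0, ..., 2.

Fix the vertex order A < B < D < E < F < G < J < L < M < N and write every simplex with vertices in increasing order. Then dim K = 2 and the simplices of K are:

  0-simplices (10): A, B, D, E, F, G, J, L, M, N
  1-simplices (30): AB, AD, AG, AJ, AM, AN, BG, BJ, BL, BM, BN, DE, DF, DL, DM, DN, EF, EG, EL, FG, FJ, FL, FM, FN, GJ, GL, JM, JN, LM, LN
  2-simplices (20): ABG, ABN, ADM, ADN, AGJ, AJM, BGL, BJM, BJN, BLM, DEF, DEL, DFM, DLN, EFG, EGL, FGJ, FJN, FLM, FLN

so the chain groups are C_0 ≅ Z^10, C_1 ≅ Z^30, C_2 ≅ Z^20.

∂_1: C_1 → C_0 maps an edge to its endpoints' difference, ∂[p,q] = q − p. For instance
  ∂JN = N − J.
As a 10×30 matrix over Z this has rank 9, with invariant factors (1,1,1,1,1,1,1,1,1).

The boundary map ∂_2: C_2 → C_1 acts by ∂[p,q,r] = [q,r] − [p,r] + [p,q]. For instance
  ∂FGJ = GJ − FJ + FG,
  ∂ADN = DN − AN + AD.
The 30×20 boundary matrix has rank 20 and Smith normal form diag(1,1,1,1,1,1,1,1,1,1,1,1,1,1,1,1,1,1,1,2).

Now H_k = ker ∂_k / im ∂_{k+1}, so:

  H_0: rank C_0 − rank ∂_1 = 10 − 9 = 1, and the invariant factors of ∂_1 are all 1, so H_0 ≅ Z.
  H_1: rank ker ∂_1 − rank ∂_2 = (30 − 9) − 20 = 1, and ∂_2 has invariant factor 2 > 1, so H_1 ≅ Z ⊕ Z/2.
  H_2: rank ker ∂_2 − rank ∂_3 = (20 − 20) − 0 = 0, and there is no ∂_3, so H_2 ≅ 0.

H_0 ≅ Z,  H_1 ≅ Z ⊕ Z/2,  H_2 = 0.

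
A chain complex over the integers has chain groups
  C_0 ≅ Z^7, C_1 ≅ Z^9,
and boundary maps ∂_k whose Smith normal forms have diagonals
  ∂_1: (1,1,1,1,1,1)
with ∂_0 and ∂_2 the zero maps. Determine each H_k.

H_0 ≅ Z,  H_1 ≅ Z^3.

H_0: b_0 = 7 − 0 − 6 = 1; torsion from ∂_1 factors > 1: none. So H_0 ≅ Z.
H_1: b_1 = 9 − 6 − 0 = 3; torsion from ∂_2 factors > 1: none. So H_1 ≅ Z^3.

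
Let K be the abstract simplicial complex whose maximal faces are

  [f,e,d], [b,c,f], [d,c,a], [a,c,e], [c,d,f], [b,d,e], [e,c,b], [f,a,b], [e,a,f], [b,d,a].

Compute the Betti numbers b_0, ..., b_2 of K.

Order the vertices as a < b < c < d < e < f. Listing each simplex with vertices in this order, K has dimension 2 with simplices:

  0-simplices (6): a, b, c, d, e, f
  1-simplices (15): ab, ac, ad, ae, af, bc, bd, be, bf, cd, ce, cf, de, df, ef
  2-simplices (10): abd, abf, acd, ace, aef, bce, bcf, bde, cdf, def

so the chain groups are C_0 ≅ Z^6, C_1 ≅ Z^15, C_2 ≅ Z^10.

∂_1: C_1 → C_0 maps an edge to its endpoints' difference, ∂[p,q] = q − p. For instance
  ∂ef = f − e.
The 6×15 boundary matrix has rank 5 and Smith normal form diag(1,1,1,1,1).

∂_2: C_2 → C_1 acts by ∂[p,q,r] = [q,r] − [p,r] + [p,q]. For instance
  ∂bce = ce − be + bc,
  ∂bcf = cf − bf + bc.
As a 15×10 matrix over Z this has rank 10, with invariant factors (1,1,1,1,1,1,1,1,1,2).

Now H_k = ker ∂_k / im ∂_{k+1}, so:

  H_0: rank C_0 − rank ∂_1 = 6 − 5 = 1, and the invariant factors of ∂_1 are all 1, so H_0 ≅ Z.
  H_1: rank ker ∂_1 − rank ∂_2 = (15 − 5) − 10 = 0, and ∂_2 has invariant factor 2 > 1, so H_1 ≅ Z/2.
  H_2: rank ker ∂_2 − rank ∂_3 = (10 − 10) − 0 = 0, and there is no ∂_3, so H_2 ≅ 0.

(K is a triangulation of the real projective plane RP^2.)

Hence the Betti numbers are b_0 = 1, b_1 = 0, b_2 = 0.

b_0 = 1, b_1 = 0, b_2 = 0.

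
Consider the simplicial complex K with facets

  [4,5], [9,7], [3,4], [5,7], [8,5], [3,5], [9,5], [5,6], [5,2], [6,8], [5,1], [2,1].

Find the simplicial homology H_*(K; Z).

Order the vertices as 1 < 2 < 3 < 4 < 5 < 6 < 7 < 8 < 9. Listing each simplex with vertices in this order, K has dimension 1 with simplices:

  0-simplices (9): [1], [2], [3], [4], [5], [6], [7], [8], [9]
  1-simplices (12): [1,2], [1,5], [2,5], [3,4], [3,5], [4,5], [5,6], [5,7], [5,8], [5,9], [6,8], [7,9]

giving chain groups C_0 ≅ Z^9, C_1 ≅ Z^12.

Boundary ∂_1: C_1 → C_0 sends each edge [p,q] (with p < q) to q − p. For instance
  ∂[1,5] = [5] − [1].
This gives a 9×12 integer matrix of rank 8; reducing to Smith normal form yields diagonal entries (1,1,1,1,1,1,1,1).

From H_k ≅ ker(∂_k) / im(∂_{k+1}) we obtain:

  H_0: rank C_0 − rank ∂_1 = 9 − 8 = 1, and the invariant factors of ∂_1 are all 1, so H_0 ≅ Z.
  H_1: rank ker ∂_1 − rank ∂_2 = (12 − 8) − 0 = 4, and there is no ∂_2, so H_1 ≅ Z^4.

(K is a triangulation of a wedge of 4 circles.)

H_0 ≅ Z,  H_1 ≅ Z^4.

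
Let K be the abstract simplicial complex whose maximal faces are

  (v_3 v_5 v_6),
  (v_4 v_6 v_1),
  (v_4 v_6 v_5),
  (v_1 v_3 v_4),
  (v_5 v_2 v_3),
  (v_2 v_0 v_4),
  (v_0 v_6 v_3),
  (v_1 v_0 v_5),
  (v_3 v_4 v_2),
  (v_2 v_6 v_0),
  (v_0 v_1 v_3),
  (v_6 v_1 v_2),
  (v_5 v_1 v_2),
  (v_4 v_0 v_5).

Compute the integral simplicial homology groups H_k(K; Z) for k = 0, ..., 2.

H_0 = Z,  H_1 = Z^2,  H_2 = Z.

K has 7 vertices, 21 edges, 14 triangles.
rank ∂_0 = 0, rank ∂_1 = 6 ⇒ b_0 = 7 − 0 − 6 = 1; all invariant factors of ∂_1 are 1 so no torsion. So H_0 ≅ Z.
rank ∂_1 = 6, rank ∂_2 = 13 ⇒ b_1 = 21 − 6 − 13 = 2; all invariant factors of ∂_2 are 1 so no torsion. So H_1 ≅ Z^2.
rank ∂_2 = 13, rank ∂_3 = 0 ⇒ b_2 = 14 − 13 − 0 = 1. So H_2 ≅ Z.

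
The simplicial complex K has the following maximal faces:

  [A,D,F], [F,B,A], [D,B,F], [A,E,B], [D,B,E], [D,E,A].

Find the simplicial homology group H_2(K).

We work with the vertex ordering A < B < D < E < F. The simplices of K, each written with vertices in increasing order, are:

  0-simplices (5): A, B, D, E, F
  1-simplices (9): AB, AD, AE, AF, BD, BE, BF, DE, DF
  2-simplices (6): ABE, ABF, ADE, ADF, BDE, BDF

Hence C_0 ≅ Z^5, C_1 ≅ Z^9, C_2 ≅ Z^6.

Boundary ∂_1: C_1 → C_0 is given by ∂[p,q] = [q] − [p]. For instance
  ∂BF = F − B.
As a 5×9 matrix over Z this has rank 4, with invariant factors (1,1,1,1).

∂_2: C_2 → C_1 acts by ∂[p,q,r] = [q,r] − [p,r] + [p,q]. For instance
  ∂ABE = BE − AE + AB,
  ∂BDE = DE − BE + BD.
This gives a 9×6 integer matrix of rank 5; reducing to Smith normal form yields diagonal entries (1,1,1,1,1).

Reading off H_k = ker ∂_k / im ∂_{k+1}:

  H_2: rank ker ∂_2 − rank ∂_3 = (6 − 5) − 0 = 1, and there is no ∂_3, so H_2 ≅ Z.

H_2 = Z.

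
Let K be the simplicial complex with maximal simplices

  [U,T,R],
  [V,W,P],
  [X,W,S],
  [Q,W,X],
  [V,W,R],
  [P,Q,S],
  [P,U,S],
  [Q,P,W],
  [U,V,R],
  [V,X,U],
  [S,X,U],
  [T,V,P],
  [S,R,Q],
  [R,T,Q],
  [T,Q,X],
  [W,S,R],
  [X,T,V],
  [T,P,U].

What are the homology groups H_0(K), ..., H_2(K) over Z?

H_0 = Z,  H_1 = Z × Z/2,  H_2 = 0.

We work with the vertex ordering P < Q < R < S < T < U < V < W < X. The simplices of K, each written with vertices in increasing order, are:

  0-simplices (9): P, Q, R, S, T, U, V, W, X
  1-simplices (27): PQ, PS, PT, PU, PV, PW, QR, QS, QT, QW, QX, RS, RT, RU, RV, RW, SU, SW, SX, TU, TV, TX, UV, UX, VW, VX, WX
  2-simplices (18): PQS, PQW, PSU, PTU, PTV, PVW, QRS, QRT, QTX, QWX, RSW, RTU, RUV, RVW, SUX, SWX, TVX, UVX

giving chain groups C_0 ≅ Z^9, C_1 ≅ Z^27, C_2 ≅ Z^18.

The boundary map ∂_1: C_1 → C_0 sends each edge [p,q] (with p < q) to q − p.
As a 9×27 matrix over Z this has rank 8, with invariant factors (1,1,1,1,1,1,1,1).

∂_2: C_2 → C_1 sends each 2-simplex [p,q,r] to [q,r] − [p,r] + [p,q]. For instance
  ∂SUX = UX − SX + SU,
  ∂QRT = RT − QT + QR.
The 27×18 boundary matrix has rank 18 and Smith normal form diag(1,1,1,1,1,1,1,1,1,1,1,1,1,1,1,1,1,2).

Reading off H_k = ker ∂_k / im ∂_{k+1}:

  H_0: rank C_0 − rank ∂_1 = 9 − 8 = 1, and the invariant factors of ∂_1 are all 1, so H_0 = Z.
  H_1: rank ker ∂_1 − rank ∂_2 = (27 − 8) − 18 = 1, and ∂_2 has invariant factor 2 > 1, so H_1 = Z × Z/2.
  H_2: rank ker ∂_2 − rank ∂_3 = (18 − 18) − 0 = 0, and there is no ∂_3, so H_2 = 0.

(K is a triangulation of the Klein bottle.)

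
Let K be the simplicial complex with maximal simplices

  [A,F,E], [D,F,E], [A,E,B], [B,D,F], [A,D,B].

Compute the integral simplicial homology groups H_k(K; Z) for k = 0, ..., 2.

We work with the vertex ordering A < B < D < E < F. The simplices of K, each written with vertices in increasing order, are:

  0-simplices (5): A, B, D, E, F
  1-simplices (10): AB, AD, AE, AF, BD, BE, BF, DE, DF, EF
  2-simplices (5): ABD, ABE, AEF, BDF, DEF

giving chain groups C_0 ≅ Z^5, C_1 ≅ Z^10, C_2 ≅ Z^5.

∂_1: C_1 → C_0 maps an edge to its endpoints' difference, ∂[p,q] = q − p.
As a 5×10 matrix over Z this has rank 4, with invariant factors (1,1,1,1).

Boundary ∂_2: C_2 → C_1 maps a triangle to the signed sum of its edges. For instance
  ∂ABD = BD − AD + AB,
  ∂ABE = BE − AE + AB.
This gives a 10×5 integer matrix of rank 5; reducing to Smith normal form yields diagonal entries (1,1,1,1,1).

From H_k ≅ ker(∂_k) / im(∂_{k+1}) we obtain:

  H_0: rank C_0 − rank ∂_1 = 5 − 4 = 1, and the invariant factors of ∂_1 are all 1, so H_0 = Z.
  H_1: rank ker ∂_1 − rank ∂_2 = (10 − 4) − 5 = 1, and the invariant factors of ∂_2 are all 1, so H_1 = Z.
  H_2: rank ker ∂_2 − rank ∂_3 = (5 − 5) − 0 = 0, and there is no ∂_3, so H_2 = 0.

As a check, the Euler characteristic is 5 − 10 + 5 = 0, which agrees with 1 − 1 + 0 = 0.
(K is a triangulation of the Möbius band.)

H_0 ≅ Z,  H_1 ≅ Z,  H_2 = 0.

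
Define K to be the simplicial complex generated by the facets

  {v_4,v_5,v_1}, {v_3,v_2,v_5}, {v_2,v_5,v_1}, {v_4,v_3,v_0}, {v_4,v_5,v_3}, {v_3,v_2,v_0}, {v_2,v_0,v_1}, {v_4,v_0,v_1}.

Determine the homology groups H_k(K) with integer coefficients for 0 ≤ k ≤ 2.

Fix the vertex order v_0 < v_1 < v_2 < v_3 < v_4 < v_5 and write every simplex with vertices in increasing order. Then dim K = 2 and the simplices of K are:

  0-simplices (6): [v_0], [v_1], [v_2], [v_3], [v_4], [v_5]
  1-simplices (12): [v_0,v_1], [v_0,v_2], [v_0,v_3], [v_0,v_4], [v_1,v_2], [v_1,v_4], [v_1,v_5], [v_2,v_3], [v_2,v_5], [v_3,v_4], [v_3,v_5], [v_4,v_5]
  2-simplices (8): [v_0,v_1,v_2], [v_0,v_1,v_4], [v_0,v_2,v_3], [v_0,v_3,v_4], [v_1,v_2,v_5], [v_1,v_4,v_5], [v_2,v_3,v_5], [v_3,v_4,v_5]

Hence C_0 ≅ Z^6, C_1 ≅ Z^12, C_2 ≅ Z^8.

∂_1: C_1 → C_0 sends each edge [p,q] (with p < q) to q − p. For instance
  ∂[v_0,v_1] = [v_1] − [v_0].
This gives a 6×12 integer matrix of rank 5; reducing to Smith normal form yields diagonal entries (1,1,1,1,1).

∂_2: C_2 → C_1 sends each 2-simplex [p,q,r] to [q,r] − [p,r] + [p,q]. For instance
  ∂[v_0,v_1,v_4] = [v_1,v_4] − [v_0,v_4] + [v_0,v_1],
  ∂[v_1,v_2,v_5] = [v_2,v_5] − [v_1,v_5] + [v_1,v_2].
The 12×8 boundary matrix has rank 7 and Smith normal form diag(1,1,1,1,1,1,1).

Computing H_k = (kernel of ∂_k) / (image of ∂_{k+1}):

  H_0: rank C_0 − rank ∂_1 = 6 − 5 = 1, and the invariant factors of ∂_1 are all 1, so H_0 ≅ Z.
  H_1: rank ker ∂_1 − rank ∂_2 = (12 − 5) − 7 = 0, and the invariant factors of ∂_2 are all 1, so H_1 ≅ 0.
  H_2: rank ker ∂_2 − rank ∂_3 = (8 − 7) − 0 = 1, and there is no ∂_3, so H_2 ≅ Z.

H_0 ≅ Z,  H_1 = 0,  H_2 ≅ Z.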